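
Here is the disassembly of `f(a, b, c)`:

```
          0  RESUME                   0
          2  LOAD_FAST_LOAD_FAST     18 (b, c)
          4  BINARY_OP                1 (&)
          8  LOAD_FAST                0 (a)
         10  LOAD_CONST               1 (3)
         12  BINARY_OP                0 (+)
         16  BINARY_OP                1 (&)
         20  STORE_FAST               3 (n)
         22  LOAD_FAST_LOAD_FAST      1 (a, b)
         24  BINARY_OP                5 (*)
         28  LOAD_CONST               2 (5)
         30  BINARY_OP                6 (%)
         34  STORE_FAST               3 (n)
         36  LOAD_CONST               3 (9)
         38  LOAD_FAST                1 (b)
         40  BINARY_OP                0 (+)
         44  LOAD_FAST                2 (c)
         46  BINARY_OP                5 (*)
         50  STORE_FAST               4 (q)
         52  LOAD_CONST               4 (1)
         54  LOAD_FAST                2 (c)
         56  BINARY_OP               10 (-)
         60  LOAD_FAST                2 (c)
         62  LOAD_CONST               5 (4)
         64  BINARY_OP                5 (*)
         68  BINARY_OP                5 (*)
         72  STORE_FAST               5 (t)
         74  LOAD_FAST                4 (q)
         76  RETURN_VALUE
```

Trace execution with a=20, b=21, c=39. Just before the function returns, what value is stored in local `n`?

LOAD_FAST_LOAD_FAST b,c → push 21,39. Stack: [21, 39]
BINARY_OP & → 21 & 39 = 5. Stack: [5]
LOAD_FAST a → push 20. Stack: [5, 20]
LOAD_CONST → push 3. Stack: [5, 20, 3]
BINARY_OP + → 20 + 3 = 23. Stack: [5, 23]
BINARY_OP & → 5 & 23 = 5. Stack: [5]
STORE_FAST n → n=5. Stack: []
LOAD_FAST_LOAD_FAST a,b → push 20,21. Stack: [20, 21]
BINARY_OP * → 20 * 21 = 420. Stack: [420]
LOAD_CONST → push 5. Stack: [420, 5]
BINARY_OP % → 420 % 5 = 0. Stack: [0]
STORE_FAST n → n=0. Stack: []
LOAD_CONST → push 9. Stack: [9]
LOAD_FAST b → push 21. Stack: [9, 21]
BINARY_OP + → 9 + 21 = 30. Stack: [30]
LOAD_FAST c → push 39. Stack: [30, 39]
BINARY_OP * → 30 * 39 = 1170. Stack: [1170]
STORE_FAST q → q=1170. Stack: []
LOAD_CONST → push 1. Stack: [1]
LOAD_FAST c → push 39. Stack: [1, 39]
BINARY_OP - → 1 - 39 = -38. Stack: [-38]
LOAD_FAST c → push 39. Stack: [-38, 39]
LOAD_CONST → push 4. Stack: [-38, 39, 4]
BINARY_OP * → 39 * 4 = 156. Stack: [-38, 156]
BINARY_OP * → -38 * 156 = -5928. Stack: [-5928]
STORE_FAST t → t=-5928. Stack: []
LOAD_FAST q → push 1170. Stack: [1170]
RETURN_VALUE → return 1170.

0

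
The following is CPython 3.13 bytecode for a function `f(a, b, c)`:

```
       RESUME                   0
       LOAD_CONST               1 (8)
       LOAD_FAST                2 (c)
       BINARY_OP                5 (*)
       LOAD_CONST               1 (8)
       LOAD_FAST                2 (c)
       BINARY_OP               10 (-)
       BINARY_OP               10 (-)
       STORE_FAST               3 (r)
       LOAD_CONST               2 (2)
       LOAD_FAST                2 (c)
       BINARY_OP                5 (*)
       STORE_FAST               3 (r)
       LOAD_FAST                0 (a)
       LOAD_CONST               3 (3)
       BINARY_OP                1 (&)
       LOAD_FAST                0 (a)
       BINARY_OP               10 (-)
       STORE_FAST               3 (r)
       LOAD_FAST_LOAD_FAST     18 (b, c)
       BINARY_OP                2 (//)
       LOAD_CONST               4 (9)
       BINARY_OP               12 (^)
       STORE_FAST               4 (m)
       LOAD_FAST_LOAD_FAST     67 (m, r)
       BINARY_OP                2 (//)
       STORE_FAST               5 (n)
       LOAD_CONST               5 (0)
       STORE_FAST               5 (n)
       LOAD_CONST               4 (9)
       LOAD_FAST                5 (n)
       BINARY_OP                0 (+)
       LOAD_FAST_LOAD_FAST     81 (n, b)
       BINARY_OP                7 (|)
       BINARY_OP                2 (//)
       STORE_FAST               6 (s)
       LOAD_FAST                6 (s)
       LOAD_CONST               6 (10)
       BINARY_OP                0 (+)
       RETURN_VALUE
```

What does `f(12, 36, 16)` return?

LOAD_CONST → push 8. Stack: [8]
LOAD_FAST c → push 16. Stack: [8, 16]
BINARY_OP * → 8 * 16 = 128. Stack: [128]
LOAD_CONST → push 8. Stack: [128, 8]
LOAD_FAST c → push 16. Stack: [128, 8, 16]
BINARY_OP - → 8 - 16 = -8. Stack: [128, -8]
BINARY_OP - → 128 - -8 = 136. Stack: [136]
STORE_FAST r → r=136. Stack: []
LOAD_CONST → push 2. Stack: [2]
LOAD_FAST c → push 16. Stack: [2, 16]
BINARY_OP * → 2 * 16 = 32. Stack: [32]
STORE_FAST r → r=32. Stack: []
LOAD_FAST a → push 12. Stack: [12]
LOAD_CONST → push 3. Stack: [12, 3]
BINARY_OP & → 12 & 3 = 0. Stack: [0]
LOAD_FAST a → push 12. Stack: [0, 12]
BINARY_OP - → 0 - 12 = -12. Stack: [-12]
STORE_FAST r → r=-12. Stack: []
LOAD_FAST_LOAD_FAST b,c → push 36,16. Stack: [36, 16]
BINARY_OP // → 36 // 16 = 2. Stack: [2]
LOAD_CONST → push 9. Stack: [2, 9]
BINARY_OP ^ → 2 ^ 9 = 11. Stack: [11]
STORE_FAST m → m=11. Stack: []
LOAD_FAST_LOAD_FAST m,r → push 11,-12. Stack: [11, -12]
BINARY_OP // → 11 // -12 = -1. Stack: [-1]
STORE_FAST n → n=-1. Stack: []
LOAD_CONST → push 0. Stack: [0]
STORE_FAST n → n=0. Stack: []
LOAD_CONST → push 9. Stack: [9]
LOAD_FAST n → push 0. Stack: [9, 0]
BINARY_OP + → 9 + 0 = 9. Stack: [9]
LOAD_FAST_LOAD_FAST n,b → push 0,36. Stack: [9, 0, 36]
BINARY_OP | → 0 | 36 = 36. Stack: [9, 36]
BINARY_OP // → 9 // 36 = 0. Stack: [0]
STORE_FAST s → s=0. Stack: []
LOAD_FAST s → push 0. Stack: [0]
LOAD_CONST → push 10. Stack: [0, 10]
BINARY_OP + → 0 + 10 = 10. Stack: [10]
RETURN_VALUE → return 10.

10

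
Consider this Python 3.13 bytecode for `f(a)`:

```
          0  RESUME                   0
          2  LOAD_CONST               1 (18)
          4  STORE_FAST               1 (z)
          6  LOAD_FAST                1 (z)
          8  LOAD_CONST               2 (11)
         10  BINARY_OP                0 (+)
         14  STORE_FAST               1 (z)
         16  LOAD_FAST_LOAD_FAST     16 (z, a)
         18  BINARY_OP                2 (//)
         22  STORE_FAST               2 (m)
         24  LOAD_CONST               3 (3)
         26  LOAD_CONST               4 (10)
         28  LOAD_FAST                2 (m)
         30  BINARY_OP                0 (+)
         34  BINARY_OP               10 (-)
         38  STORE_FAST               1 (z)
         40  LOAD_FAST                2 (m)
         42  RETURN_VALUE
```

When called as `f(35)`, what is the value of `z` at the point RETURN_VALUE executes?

LOAD_CONST → push 18. Stack: [18]
STORE_FAST z → z=18. Stack: []
LOAD_FAST z → push 18. Stack: [18]
LOAD_CONST → push 11. Stack: [18, 11]
BINARY_OP + → 18 + 11 = 29. Stack: [29]
STORE_FAST z → z=29. Stack: []
LOAD_FAST_LOAD_FAST z,a → push 29,35. Stack: [29, 35]
BINARY_OP // → 29 // 35 = 0. Stack: [0]
STORE_FAST m → m=0. Stack: []
LOAD_CONST → push 3. Stack: [3]
LOAD_CONST → push 10. Stack: [3, 10]
LOAD_FAST m → push 0. Stack: [3, 10, 0]
BINARY_OP + → 10 + 0 = 10. Stack: [3, 10]
BINARY_OP - → 3 - 10 = -7. Stack: [-7]
STORE_FAST z → z=-7. Stack: []
LOAD_FAST m → push 0. Stack: [0]
RETURN_VALUE → return 0.

-7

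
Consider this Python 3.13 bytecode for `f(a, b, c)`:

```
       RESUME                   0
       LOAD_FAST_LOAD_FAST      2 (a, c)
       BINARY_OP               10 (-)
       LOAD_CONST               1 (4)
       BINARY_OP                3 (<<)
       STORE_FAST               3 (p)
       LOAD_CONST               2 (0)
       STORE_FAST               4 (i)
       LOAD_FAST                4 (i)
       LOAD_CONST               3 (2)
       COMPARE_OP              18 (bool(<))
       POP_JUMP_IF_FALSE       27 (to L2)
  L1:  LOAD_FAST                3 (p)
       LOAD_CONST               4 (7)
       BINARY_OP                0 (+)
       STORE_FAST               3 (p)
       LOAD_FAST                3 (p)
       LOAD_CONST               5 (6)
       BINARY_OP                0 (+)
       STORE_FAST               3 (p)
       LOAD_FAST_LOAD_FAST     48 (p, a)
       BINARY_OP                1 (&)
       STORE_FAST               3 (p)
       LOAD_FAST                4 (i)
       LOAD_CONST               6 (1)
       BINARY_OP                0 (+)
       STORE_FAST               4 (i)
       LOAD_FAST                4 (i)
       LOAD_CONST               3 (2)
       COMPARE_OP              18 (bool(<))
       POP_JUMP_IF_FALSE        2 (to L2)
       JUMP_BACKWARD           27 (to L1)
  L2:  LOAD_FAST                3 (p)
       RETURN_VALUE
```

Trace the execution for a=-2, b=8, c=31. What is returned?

LOAD_FAST_LOAD_FAST a,c → push -2,31. Stack: [-2, 31]
BINARY_OP - → -2 - 31 = -33. Stack: [-33]
LOAD_CONST → push 4. Stack: [-33, 4]
BINARY_OP << → -33 << 4 = -528. Stack: [-528]
STORE_FAST p → p=-528. Stack: []
LOAD_CONST → push 0. Stack: [0]
STORE_FAST i → i=0. Stack: []
LOAD_FAST i → push 0. Stack: [0]
LOAD_CONST → push 2. Stack: [0, 2]
COMPARE_OP bool(<) → 0 vs 2 = True. Stack: [True]
POP_JUMP_IF_FALSE → pop True; no jump. Stack: []
LOAD_FAST p → push -528. Stack: [-528]
LOAD_CONST → push 7. Stack: [-528, 7]
BINARY_OP + → -528 + 7 = -521. Stack: [-521]
STORE_FAST p → p=-521. Stack: []
LOAD_FAST p → push -521. Stack: [-521]
LOAD_CONST → push 6. Stack: [-521, 6]
BINARY_OP + → -521 + 6 = -515. Stack: [-515]
STORE_FAST p → p=-515. Stack: []
LOAD_FAST_LOAD_FAST p,a → push -515,-2. Stack: [-515, -2]
BINARY_OP & → -515 & -2 = -516. Stack: [-516]
STORE_FAST p → p=-516. Stack: []
LOAD_FAST i → push 0. Stack: [0]
LOAD_CONST → push 1. Stack: [0, 1]
BINARY_OP + → 0 + 1 = 1. Stack: [1]
STORE_FAST i → i=1. Stack: []
LOAD_FAST i → push 1. Stack: [1]
LOAD_CONST → push 2. Stack: [1, 2]
COMPARE_OP bool(<) → 1 vs 2 = True. Stack: [True]
POP_JUMP_IF_FALSE → pop True; no jump. Stack: []
LOAD_FAST p → push -516. Stack: [-516]
LOAD_CONST → push 7. Stack: [-516, 7]
BINARY_OP + → -516 + 7 = -509. Stack: [-509]
STORE_FAST p → p=-509. Stack: []
LOAD_FAST p → push -509. Stack: [-509]
LOAD_CONST → push 6. Stack: [-509, 6]
BINARY_OP + → -509 + 6 = -503. Stack: [-503]
STORE_FAST p → p=-503. Stack: []
LOAD_FAST_LOAD_FAST p,a → push -503,-2. Stack: [-503, -2]
BINARY_OP & → -503 & -2 = -504. Stack: [-504]
STORE_FAST p → p=-504. Stack: []
LOAD_FAST i → push 1. Stack: [1]
LOAD_CONST → push 1. Stack: [1, 1]
BINARY_OP + → 1 + 1 = 2. Stack: [2]
STORE_FAST i → i=2. Stack: []
LOAD_FAST i → push 2. Stack: [2]
LOAD_CONST → push 2. Stack: [2, 2]
COMPARE_OP bool(<) → 2 vs 2 = False. Stack: [False]
POP_JUMP_IF_FALSE → pop False; jump. Stack: []
LOAD_FAST p → push -504. Stack: [-504]
RETURN_VALUE → return -504.

-504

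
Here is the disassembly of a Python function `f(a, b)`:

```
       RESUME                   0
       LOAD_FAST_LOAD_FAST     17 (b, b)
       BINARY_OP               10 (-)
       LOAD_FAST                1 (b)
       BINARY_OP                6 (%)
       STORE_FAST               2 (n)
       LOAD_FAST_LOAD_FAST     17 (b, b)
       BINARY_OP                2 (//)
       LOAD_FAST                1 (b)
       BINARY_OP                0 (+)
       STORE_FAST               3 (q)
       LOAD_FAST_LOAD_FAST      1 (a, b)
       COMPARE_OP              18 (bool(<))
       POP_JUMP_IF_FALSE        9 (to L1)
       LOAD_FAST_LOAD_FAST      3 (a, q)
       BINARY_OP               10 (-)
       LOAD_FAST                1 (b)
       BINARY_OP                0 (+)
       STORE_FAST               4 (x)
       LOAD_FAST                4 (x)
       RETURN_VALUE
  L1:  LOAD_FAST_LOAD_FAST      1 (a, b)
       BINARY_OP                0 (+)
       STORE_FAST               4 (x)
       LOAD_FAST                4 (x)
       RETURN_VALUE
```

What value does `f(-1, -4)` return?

LOAD_FAST_LOAD_FAST b,b → push -4,-4. Stack: [-4, -4]
BINARY_OP - → -4 - -4 = 0. Stack: [0]
LOAD_FAST b → push -4. Stack: [0, -4]
BINARY_OP % → 0 % -4 = 0. Stack: [0]
STORE_FAST n → n=0. Stack: []
LOAD_FAST_LOAD_FAST b,b → push -4,-4. Stack: [-4, -4]
BINARY_OP // → -4 // -4 = 1. Stack: [1]
LOAD_FAST b → push -4. Stack: [1, -4]
BINARY_OP + → 1 + -4 = -3. Stack: [-3]
STORE_FAST q → q=-3. Stack: []
LOAD_FAST_LOAD_FAST a,b → push -1,-4. Stack: [-1, -4]
COMPARE_OP bool(<) → -1 vs -4 = False. Stack: [False]
POP_JUMP_IF_FALSE → pop False; jump. Stack: []
LOAD_FAST_LOAD_FAST a,b → push -1,-4. Stack: [-1, -4]
BINARY_OP + → -1 + -4 = -5. Stack: [-5]
STORE_FAST x → x=-5. Stack: []
LOAD_FAST x → push -5. Stack: [-5]
RETURN_VALUE → return -5.

-5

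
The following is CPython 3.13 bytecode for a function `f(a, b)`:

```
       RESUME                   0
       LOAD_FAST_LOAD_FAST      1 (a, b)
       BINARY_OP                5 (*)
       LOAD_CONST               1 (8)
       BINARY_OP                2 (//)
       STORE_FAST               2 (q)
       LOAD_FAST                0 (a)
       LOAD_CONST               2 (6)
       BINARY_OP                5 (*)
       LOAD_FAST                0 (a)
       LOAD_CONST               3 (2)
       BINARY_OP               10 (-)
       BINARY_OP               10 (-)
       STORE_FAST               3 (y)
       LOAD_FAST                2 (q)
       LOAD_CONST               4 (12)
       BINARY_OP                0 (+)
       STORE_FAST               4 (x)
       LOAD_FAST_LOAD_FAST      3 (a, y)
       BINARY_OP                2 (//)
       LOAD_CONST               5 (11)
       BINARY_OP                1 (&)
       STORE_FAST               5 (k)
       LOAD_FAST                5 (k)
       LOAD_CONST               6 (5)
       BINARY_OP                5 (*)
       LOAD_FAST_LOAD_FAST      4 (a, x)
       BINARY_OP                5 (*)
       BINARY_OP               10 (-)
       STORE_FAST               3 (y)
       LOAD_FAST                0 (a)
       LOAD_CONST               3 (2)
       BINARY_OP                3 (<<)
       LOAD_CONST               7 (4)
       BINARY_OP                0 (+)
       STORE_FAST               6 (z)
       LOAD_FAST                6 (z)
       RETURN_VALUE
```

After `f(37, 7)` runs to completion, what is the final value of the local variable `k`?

0

LOAD_FAST_LOAD_FAST a,b → push 37,7. Stack: [37, 7]
BINARY_OP * → 37 * 7 = 259. Stack: [259]
LOAD_CONST → push 8. Stack: [259, 8]
BINARY_OP // → 259 // 8 = 32. Stack: [32]
STORE_FAST q → q=32. Stack: []
LOAD_FAST a → push 37. Stack: [37]
LOAD_CONST → push 6. Stack: [37, 6]
BINARY_OP * → 37 * 6 = 222. Stack: [222]
LOAD_FAST a → push 37. Stack: [222, 37]
LOAD_CONST → push 2. Stack: [222, 37, 2]
BINARY_OP - → 37 - 2 = 35. Stack: [222, 35]
BINARY_OP - → 222 - 35 = 187. Stack: [187]
STORE_FAST y → y=187. Stack: []
LOAD_FAST q → push 32. Stack: [32]
LOAD_CONST → push 12. Stack: [32, 12]
BINARY_OP + → 32 + 12 = 44. Stack: [44]
STORE_FAST x → x=44. Stack: []
LOAD_FAST_LOAD_FAST a,y → push 37,187. Stack: [37, 187]
BINARY_OP // → 37 // 187 = 0. Stack: [0]
LOAD_CONST → push 11. Stack: [0, 11]
BINARY_OP & → 0 & 11 = 0. Stack: [0]
STORE_FAST k → k=0. Stack: []
LOAD_FAST k → push 0. Stack: [0]
LOAD_CONST → push 5. Stack: [0, 5]
BINARY_OP * → 0 * 5 = 0. Stack: [0]
LOAD_FAST_LOAD_FAST a,x → push 37,44. Stack: [0, 37, 44]
BINARY_OP * → 37 * 44 = 1628. Stack: [0, 1628]
BINARY_OP - → 0 - 1628 = -1628. Stack: [-1628]
STORE_FAST y → y=-1628. Stack: []
LOAD_FAST a → push 37. Stack: [37]
LOAD_CONST → push 2. Stack: [37, 2]
BINARY_OP << → 37 << 2 = 148. Stack: [148]
LOAD_CONST → push 4. Stack: [148, 4]
BINARY_OP + → 148 + 4 = 152. Stack: [152]
STORE_FAST z → z=152. Stack: []
LOAD_FAST z → push 152. Stack: [152]
RETURN_VALUE → return 152.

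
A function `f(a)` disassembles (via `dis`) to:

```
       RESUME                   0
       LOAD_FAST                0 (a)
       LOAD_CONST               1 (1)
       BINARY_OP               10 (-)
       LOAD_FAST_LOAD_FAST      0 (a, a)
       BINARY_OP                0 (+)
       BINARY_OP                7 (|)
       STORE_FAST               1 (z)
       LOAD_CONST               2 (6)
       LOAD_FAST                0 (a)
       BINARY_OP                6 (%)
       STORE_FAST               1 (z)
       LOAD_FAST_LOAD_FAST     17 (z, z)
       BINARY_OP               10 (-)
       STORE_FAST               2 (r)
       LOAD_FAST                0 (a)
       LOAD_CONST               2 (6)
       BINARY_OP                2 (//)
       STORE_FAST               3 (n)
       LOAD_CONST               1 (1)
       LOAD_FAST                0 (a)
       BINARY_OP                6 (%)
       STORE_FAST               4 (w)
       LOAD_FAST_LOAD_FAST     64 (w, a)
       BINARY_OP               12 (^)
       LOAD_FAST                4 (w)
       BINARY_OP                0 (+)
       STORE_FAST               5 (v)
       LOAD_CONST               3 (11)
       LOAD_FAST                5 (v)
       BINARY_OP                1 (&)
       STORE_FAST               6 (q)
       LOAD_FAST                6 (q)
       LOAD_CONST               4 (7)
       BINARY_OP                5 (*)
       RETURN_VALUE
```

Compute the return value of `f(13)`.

LOAD_FAST a → push 13. Stack: [13]
LOAD_CONST → push 1. Stack: [13, 1]
BINARY_OP - → 13 - 1 = 12. Stack: [12]
LOAD_FAST_LOAD_FAST a,a → push 13,13. Stack: [12, 13, 13]
BINARY_OP + → 13 + 13 = 26. Stack: [12, 26]
BINARY_OP | → 12 | 26 = 30. Stack: [30]
STORE_FAST z → z=30. Stack: []
LOAD_CONST → push 6. Stack: [6]
LOAD_FAST a → push 13. Stack: [6, 13]
BINARY_OP % → 6 % 13 = 6. Stack: [6]
STORE_FAST z → z=6. Stack: []
LOAD_FAST_LOAD_FAST z,z → push 6,6. Stack: [6, 6]
BINARY_OP - → 6 - 6 = 0. Stack: [0]
STORE_FAST r → r=0. Stack: []
LOAD_FAST a → push 13. Stack: [13]
LOAD_CONST → push 6. Stack: [13, 6]
BINARY_OP // → 13 // 6 = 2. Stack: [2]
STORE_FAST n → n=2. Stack: []
LOAD_CONST → push 1. Stack: [1]
LOAD_FAST a → push 13. Stack: [1, 13]
BINARY_OP % → 1 % 13 = 1. Stack: [1]
STORE_FAST w → w=1. Stack: []
LOAD_FAST_LOAD_FAST w,a → push 1,13. Stack: [1, 13]
BINARY_OP ^ → 1 ^ 13 = 12. Stack: [12]
LOAD_FAST w → push 1. Stack: [12, 1]
BINARY_OP + → 12 + 1 = 13. Stack: [13]
STORE_FAST v → v=13. Stack: []
LOAD_CONST → push 11. Stack: [11]
LOAD_FAST v → push 13. Stack: [11, 13]
BINARY_OP & → 11 & 13 = 9. Stack: [9]
STORE_FAST q → q=9. Stack: []
LOAD_FAST q → push 9. Stack: [9]
LOAD_CONST → push 7. Stack: [9, 7]
BINARY_OP * → 9 * 7 = 63. Stack: [63]
RETURN_VALUE → return 63.

63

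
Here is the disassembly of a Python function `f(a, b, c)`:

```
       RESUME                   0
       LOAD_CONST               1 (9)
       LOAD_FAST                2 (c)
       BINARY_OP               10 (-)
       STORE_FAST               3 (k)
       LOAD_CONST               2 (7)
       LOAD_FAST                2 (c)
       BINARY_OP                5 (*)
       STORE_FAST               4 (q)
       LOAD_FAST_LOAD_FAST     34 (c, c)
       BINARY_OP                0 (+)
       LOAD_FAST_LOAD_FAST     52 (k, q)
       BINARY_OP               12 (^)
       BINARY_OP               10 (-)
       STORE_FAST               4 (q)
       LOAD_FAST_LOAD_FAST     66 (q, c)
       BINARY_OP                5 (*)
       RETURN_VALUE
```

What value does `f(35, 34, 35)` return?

LOAD_CONST → push 9. Stack: [9]
LOAD_FAST c → push 35. Stack: [9, 35]
BINARY_OP - → 9 - 35 = -26. Stack: [-26]
STORE_FAST k → k=-26. Stack: []
LOAD_CONST → push 7. Stack: [7]
LOAD_FAST c → push 35. Stack: [7, 35]
BINARY_OP * → 7 * 35 = 245. Stack: [245]
STORE_FAST q → q=245. Stack: []
LOAD_FAST_LOAD_FAST c,c → push 35,35. Stack: [35, 35]
BINARY_OP + → 35 + 35 = 70. Stack: [70]
LOAD_FAST_LOAD_FAST k,q → push -26,245. Stack: [70, -26, 245]
BINARY_OP ^ → -26 ^ 245 = -237. Stack: [70, -237]
BINARY_OP - → 70 - -237 = 307. Stack: [307]
STORE_FAST q → q=307. Stack: []
LOAD_FAST_LOAD_FAST q,c → push 307,35. Stack: [307, 35]
BINARY_OP * → 307 * 35 = 10745. Stack: [10745]
RETURN_VALUE → return 10745.

10745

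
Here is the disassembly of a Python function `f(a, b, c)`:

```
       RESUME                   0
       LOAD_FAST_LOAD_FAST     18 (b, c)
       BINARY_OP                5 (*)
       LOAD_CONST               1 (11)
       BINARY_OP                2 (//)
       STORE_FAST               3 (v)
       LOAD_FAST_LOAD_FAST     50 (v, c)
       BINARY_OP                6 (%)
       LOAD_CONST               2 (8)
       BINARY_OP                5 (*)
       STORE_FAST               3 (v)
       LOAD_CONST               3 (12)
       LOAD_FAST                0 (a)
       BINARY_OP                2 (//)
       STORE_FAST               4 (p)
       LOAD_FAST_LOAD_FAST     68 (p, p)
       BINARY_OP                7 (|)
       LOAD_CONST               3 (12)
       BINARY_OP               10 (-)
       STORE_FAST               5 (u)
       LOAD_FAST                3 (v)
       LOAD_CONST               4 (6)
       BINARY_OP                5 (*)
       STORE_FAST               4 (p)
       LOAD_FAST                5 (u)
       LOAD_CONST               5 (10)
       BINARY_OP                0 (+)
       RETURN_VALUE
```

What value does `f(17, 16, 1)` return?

-2

LOAD_FAST_LOAD_FAST b,c → push 16,1. Stack: [16, 1]
BINARY_OP * → 16 * 1 = 16. Stack: [16]
LOAD_CONST → push 11. Stack: [16, 11]
BINARY_OP // → 16 // 11 = 1. Stack: [1]
STORE_FAST v → v=1. Stack: []
LOAD_FAST_LOAD_FAST v,c → push 1,1. Stack: [1, 1]
BINARY_OP % → 1 % 1 = 0. Stack: [0]
LOAD_CONST → push 8. Stack: [0, 8]
BINARY_OP * → 0 * 8 = 0. Stack: [0]
STORE_FAST v → v=0. Stack: []
LOAD_CONST → push 12. Stack: [12]
LOAD_FAST a → push 17. Stack: [12, 17]
BINARY_OP // → 12 // 17 = 0. Stack: [0]
STORE_FAST p → p=0. Stack: []
LOAD_FAST_LOAD_FAST p,p → push 0,0. Stack: [0, 0]
BINARY_OP | → 0 | 0 = 0. Stack: [0]
LOAD_CONST → push 12. Stack: [0, 12]
BINARY_OP - → 0 - 12 = -12. Stack: [-12]
STORE_FAST u → u=-12. Stack: []
LOAD_FAST v → push 0. Stack: [0]
LOAD_CONST → push 6. Stack: [0, 6]
BINARY_OP * → 0 * 6 = 0. Stack: [0]
STORE_FAST p → p=0. Stack: []
LOAD_FAST u → push -12. Stack: [-12]
LOAD_CONST → push 10. Stack: [-12, 10]
BINARY_OP + → -12 + 10 = -2. Stack: [-2]
RETURN_VALUE → return -2.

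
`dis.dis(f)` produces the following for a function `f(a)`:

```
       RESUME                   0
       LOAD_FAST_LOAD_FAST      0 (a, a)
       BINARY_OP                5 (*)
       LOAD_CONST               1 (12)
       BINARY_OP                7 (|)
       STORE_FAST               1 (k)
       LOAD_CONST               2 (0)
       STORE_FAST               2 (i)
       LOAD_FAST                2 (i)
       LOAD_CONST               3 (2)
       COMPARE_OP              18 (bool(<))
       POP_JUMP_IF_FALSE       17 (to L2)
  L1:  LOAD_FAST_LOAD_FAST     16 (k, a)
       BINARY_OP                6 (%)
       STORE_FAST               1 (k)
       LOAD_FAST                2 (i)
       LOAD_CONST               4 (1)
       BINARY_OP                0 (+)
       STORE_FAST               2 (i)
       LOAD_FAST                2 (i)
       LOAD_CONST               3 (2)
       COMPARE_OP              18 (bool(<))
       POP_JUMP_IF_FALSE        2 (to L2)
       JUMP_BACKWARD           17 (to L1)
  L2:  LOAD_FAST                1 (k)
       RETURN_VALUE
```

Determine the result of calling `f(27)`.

4

LOAD_FAST_LOAD_FAST a,a → push 27,27. Stack: [27, 27]
BINARY_OP * → 27 * 27 = 729. Stack: [729]
LOAD_CONST → push 12. Stack: [729, 12]
BINARY_OP | → 729 | 12 = 733. Stack: [733]
STORE_FAST k → k=733. Stack: []
LOAD_CONST → push 0. Stack: [0]
STORE_FAST i → i=0. Stack: []
LOAD_FAST i → push 0. Stack: [0]
LOAD_CONST → push 2. Stack: [0, 2]
COMPARE_OP bool(<) → 0 vs 2 = True. Stack: [True]
POP_JUMP_IF_FALSE → pop True; no jump. Stack: []
LOAD_FAST_LOAD_FAST k,a → push 733,27. Stack: [733, 27]
BINARY_OP % → 733 % 27 = 4. Stack: [4]
STORE_FAST k → k=4. Stack: []
LOAD_FAST i → push 0. Stack: [0]
LOAD_CONST → push 1. Stack: [0, 1]
BINARY_OP + → 0 + 1 = 1. Stack: [1]
STORE_FAST i → i=1. Stack: []
LOAD_FAST i → push 1. Stack: [1]
LOAD_CONST → push 2. Stack: [1, 2]
COMPARE_OP bool(<) → 1 vs 2 = True. Stack: [True]
POP_JUMP_IF_FALSE → pop True; no jump. Stack: []
LOAD_FAST_LOAD_FAST k,a → push 4,27. Stack: [4, 27]
BINARY_OP % → 4 % 27 = 4. Stack: [4]
STORE_FAST k → k=4. Stack: []
LOAD_FAST i → push 1. Stack: [1]
LOAD_CONST → push 1. Stack: [1, 1]
BINARY_OP + → 1 + 1 = 2. Stack: [2]
STORE_FAST i → i=2. Stack: []
LOAD_FAST i → push 2. Stack: [2]
LOAD_CONST → push 2. Stack: [2, 2]
COMPARE_OP bool(<) → 2 vs 2 = False. Stack: [False]
POP_JUMP_IF_FALSE → pop False; jump. Stack: []
LOAD_FAST k → push 4. Stack: [4]
RETURN_VALUE → return 4.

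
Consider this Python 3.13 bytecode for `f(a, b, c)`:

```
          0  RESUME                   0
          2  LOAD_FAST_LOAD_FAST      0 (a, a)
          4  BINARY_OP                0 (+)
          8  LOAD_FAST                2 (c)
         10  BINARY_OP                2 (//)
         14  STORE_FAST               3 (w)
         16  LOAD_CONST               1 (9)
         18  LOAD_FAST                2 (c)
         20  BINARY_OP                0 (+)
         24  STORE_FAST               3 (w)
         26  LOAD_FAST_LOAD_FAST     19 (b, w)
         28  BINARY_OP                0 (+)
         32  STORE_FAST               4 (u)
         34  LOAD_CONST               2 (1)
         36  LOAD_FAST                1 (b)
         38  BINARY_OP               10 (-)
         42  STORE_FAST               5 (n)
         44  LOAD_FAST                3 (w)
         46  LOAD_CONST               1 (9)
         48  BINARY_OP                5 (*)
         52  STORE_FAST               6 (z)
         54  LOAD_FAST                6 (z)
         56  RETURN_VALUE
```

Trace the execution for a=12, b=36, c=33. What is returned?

378

LOAD_FAST_LOAD_FAST a,a → push 12,12. Stack: [12, 12]
BINARY_OP + → 12 + 12 = 24. Stack: [24]
LOAD_FAST c → push 33. Stack: [24, 33]
BINARY_OP // → 24 // 33 = 0. Stack: [0]
STORE_FAST w → w=0. Stack: []
LOAD_CONST → push 9. Stack: [9]
LOAD_FAST c → push 33. Stack: [9, 33]
BINARY_OP + → 9 + 33 = 42. Stack: [42]
STORE_FAST w → w=42. Stack: []
LOAD_FAST_LOAD_FAST b,w → push 36,42. Stack: [36, 42]
BINARY_OP + → 36 + 42 = 78. Stack: [78]
STORE_FAST u → u=78. Stack: []
LOAD_CONST → push 1. Stack: [1]
LOAD_FAST b → push 36. Stack: [1, 36]
BINARY_OP - → 1 - 36 = -35. Stack: [-35]
STORE_FAST n → n=-35. Stack: []
LOAD_FAST w → push 42. Stack: [42]
LOAD_CONST → push 9. Stack: [42, 9]
BINARY_OP * → 42 * 9 = 378. Stack: [378]
STORE_FAST z → z=378. Stack: []
LOAD_FAST z → push 378. Stack: [378]
RETURN_VALUE → return 378.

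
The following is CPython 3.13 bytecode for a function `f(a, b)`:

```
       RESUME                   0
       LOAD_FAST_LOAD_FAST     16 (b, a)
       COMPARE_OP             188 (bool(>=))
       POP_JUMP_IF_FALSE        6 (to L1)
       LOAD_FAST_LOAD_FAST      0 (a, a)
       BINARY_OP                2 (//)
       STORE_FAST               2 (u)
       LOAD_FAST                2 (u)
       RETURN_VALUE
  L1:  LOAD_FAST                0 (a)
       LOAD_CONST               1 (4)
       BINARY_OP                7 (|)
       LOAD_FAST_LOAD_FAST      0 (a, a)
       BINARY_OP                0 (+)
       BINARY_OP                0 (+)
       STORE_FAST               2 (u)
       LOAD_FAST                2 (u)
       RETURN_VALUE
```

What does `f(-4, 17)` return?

1

LOAD_FAST_LOAD_FAST b,a → push 17,-4. Stack: [17, -4]
COMPARE_OP bool(>=) → 17 vs -4 = True. Stack: [True]
POP_JUMP_IF_FALSE → pop True; no jump. Stack: []
LOAD_FAST_LOAD_FAST a,a → push -4,-4. Stack: [-4, -4]
BINARY_OP // → -4 // -4 = 1. Stack: [1]
STORE_FAST u → u=1. Stack: []
LOAD_FAST u → push 1. Stack: [1]
RETURN_VALUE → return 1.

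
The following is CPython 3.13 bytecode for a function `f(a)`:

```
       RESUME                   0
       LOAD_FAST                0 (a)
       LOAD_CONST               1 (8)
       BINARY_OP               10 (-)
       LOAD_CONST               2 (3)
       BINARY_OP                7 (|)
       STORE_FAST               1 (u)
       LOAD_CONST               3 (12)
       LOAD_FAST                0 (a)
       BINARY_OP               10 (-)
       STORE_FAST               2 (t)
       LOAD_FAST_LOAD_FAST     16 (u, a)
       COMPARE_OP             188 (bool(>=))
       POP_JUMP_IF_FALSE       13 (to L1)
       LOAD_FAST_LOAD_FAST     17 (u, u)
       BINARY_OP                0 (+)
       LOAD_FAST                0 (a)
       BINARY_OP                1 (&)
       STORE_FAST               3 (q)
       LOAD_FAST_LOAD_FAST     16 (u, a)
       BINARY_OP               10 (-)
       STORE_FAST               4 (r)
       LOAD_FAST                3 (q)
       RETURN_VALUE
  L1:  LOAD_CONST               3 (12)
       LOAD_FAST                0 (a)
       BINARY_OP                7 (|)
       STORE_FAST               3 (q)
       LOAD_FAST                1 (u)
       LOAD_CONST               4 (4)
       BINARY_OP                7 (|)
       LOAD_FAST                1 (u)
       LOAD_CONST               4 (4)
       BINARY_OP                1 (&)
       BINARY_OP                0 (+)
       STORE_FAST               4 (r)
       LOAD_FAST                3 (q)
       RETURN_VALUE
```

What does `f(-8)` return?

LOAD_FAST a → push -8. Stack: [-8]
LOAD_CONST → push 8. Stack: [-8, 8]
BINARY_OP - → -8 - 8 = -16. Stack: [-16]
LOAD_CONST → push 3. Stack: [-16, 3]
BINARY_OP | → -16 | 3 = -13. Stack: [-13]
STORE_FAST u → u=-13. Stack: []
LOAD_CONST → push 12. Stack: [12]
LOAD_FAST a → push -8. Stack: [12, -8]
BINARY_OP - → 12 - -8 = 20. Stack: [20]
STORE_FAST t → t=20. Stack: []
LOAD_FAST_LOAD_FAST u,a → push -13,-8. Stack: [-13, -8]
COMPARE_OP bool(>=) → -13 vs -8 = False. Stack: [False]
POP_JUMP_IF_FALSE → pop False; jump. Stack: []
LOAD_CONST → push 12. Stack: [12]
LOAD_FAST a → push -8. Stack: [12, -8]
BINARY_OP | → 12 | -8 = -4. Stack: [-4]
STORE_FAST q → q=-4. Stack: []
LOAD_FAST u → push -13. Stack: [-13]
LOAD_CONST → push 4. Stack: [-13, 4]
BINARY_OP | → -13 | 4 = -9. Stack: [-9]
LOAD_FAST u → push -13. Stack: [-9, -13]
LOAD_CONST → push 4. Stack: [-9, -13, 4]
BINARY_OP & → -13 & 4 = 0. Stack: [-9, 0]
BINARY_OP + → -9 + 0 = -9. Stack: [-9]
STORE_FAST r → r=-9. Stack: []
LOAD_FAST q → push -4. Stack: [-4]
RETURN_VALUE → return -4.

-4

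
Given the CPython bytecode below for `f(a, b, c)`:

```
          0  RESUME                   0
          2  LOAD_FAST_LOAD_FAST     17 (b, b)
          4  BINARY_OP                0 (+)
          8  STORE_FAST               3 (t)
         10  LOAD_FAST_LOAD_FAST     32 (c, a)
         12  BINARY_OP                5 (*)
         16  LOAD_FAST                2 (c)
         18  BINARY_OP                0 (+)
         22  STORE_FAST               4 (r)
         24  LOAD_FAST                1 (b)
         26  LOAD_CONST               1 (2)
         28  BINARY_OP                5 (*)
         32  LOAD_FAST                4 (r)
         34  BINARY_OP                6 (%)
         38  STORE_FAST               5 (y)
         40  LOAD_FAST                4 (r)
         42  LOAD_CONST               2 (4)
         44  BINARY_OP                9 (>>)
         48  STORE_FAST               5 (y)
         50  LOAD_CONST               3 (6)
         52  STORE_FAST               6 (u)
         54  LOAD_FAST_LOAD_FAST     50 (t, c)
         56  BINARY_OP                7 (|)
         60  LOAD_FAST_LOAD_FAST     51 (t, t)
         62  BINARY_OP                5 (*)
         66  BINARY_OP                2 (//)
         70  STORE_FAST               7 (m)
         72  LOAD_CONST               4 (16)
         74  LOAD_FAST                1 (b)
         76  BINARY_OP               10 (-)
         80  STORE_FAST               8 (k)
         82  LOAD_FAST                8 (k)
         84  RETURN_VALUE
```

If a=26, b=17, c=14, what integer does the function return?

LOAD_FAST_LOAD_FAST b,b → push 17,17. Stack: [17, 17]
BINARY_OP + → 17 + 17 = 34. Stack: [34]
STORE_FAST t → t=34. Stack: []
LOAD_FAST_LOAD_FAST c,a → push 14,26. Stack: [14, 26]
BINARY_OP * → 14 * 26 = 364. Stack: [364]
LOAD_FAST c → push 14. Stack: [364, 14]
BINARY_OP + → 364 + 14 = 378. Stack: [378]
STORE_FAST r → r=378. Stack: []
LOAD_FAST b → push 17. Stack: [17]
LOAD_CONST → push 2. Stack: [17, 2]
BINARY_OP * → 17 * 2 = 34. Stack: [34]
LOAD_FAST r → push 378. Stack: [34, 378]
BINARY_OP % → 34 % 378 = 34. Stack: [34]
STORE_FAST y → y=34. Stack: []
LOAD_FAST r → push 378. Stack: [378]
LOAD_CONST → push 4. Stack: [378, 4]
BINARY_OP >> → 378 >> 4 = 23. Stack: [23]
STORE_FAST y → y=23. Stack: []
LOAD_CONST → push 6. Stack: [6]
STORE_FAST u → u=6. Stack: []
LOAD_FAST_LOAD_FAST t,c → push 34,14. Stack: [34, 14]
BINARY_OP | → 34 | 14 = 46. Stack: [46]
LOAD_FAST_LOAD_FAST t,t → push 34,34. Stack: [46, 34, 34]
BINARY_OP * → 34 * 34 = 1156. Stack: [46, 1156]
BINARY_OP // → 46 // 1156 = 0. Stack: [0]
STORE_FAST m → m=0. Stack: []
LOAD_CONST → push 16. Stack: [16]
LOAD_FAST b → push 17. Stack: [16, 17]
BINARY_OP - → 16 - 17 = -1. Stack: [-1]
STORE_FAST k → k=-1. Stack: []
LOAD_FAST k → push -1. Stack: [-1]
RETURN_VALUE → return -1.

-1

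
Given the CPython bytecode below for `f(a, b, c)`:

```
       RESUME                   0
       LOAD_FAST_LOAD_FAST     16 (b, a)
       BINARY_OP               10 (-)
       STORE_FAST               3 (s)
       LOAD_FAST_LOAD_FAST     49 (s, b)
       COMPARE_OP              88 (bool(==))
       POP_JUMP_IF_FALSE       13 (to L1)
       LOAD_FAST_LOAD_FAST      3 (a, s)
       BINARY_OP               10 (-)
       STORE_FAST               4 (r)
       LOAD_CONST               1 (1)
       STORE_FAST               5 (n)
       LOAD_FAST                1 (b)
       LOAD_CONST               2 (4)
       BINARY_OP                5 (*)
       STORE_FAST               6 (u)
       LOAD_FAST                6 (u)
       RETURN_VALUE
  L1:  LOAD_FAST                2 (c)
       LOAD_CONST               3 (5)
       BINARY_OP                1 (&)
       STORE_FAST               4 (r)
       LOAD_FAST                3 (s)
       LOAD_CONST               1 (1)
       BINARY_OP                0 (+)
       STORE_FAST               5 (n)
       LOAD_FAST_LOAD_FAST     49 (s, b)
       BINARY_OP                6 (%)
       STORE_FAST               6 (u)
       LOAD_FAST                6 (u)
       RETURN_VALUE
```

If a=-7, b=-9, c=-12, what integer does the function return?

-2

LOAD_FAST_LOAD_FAST b,a → push -9,-7. Stack: [-9, -7]
BINARY_OP - → -9 - -7 = -2. Stack: [-2]
STORE_FAST s → s=-2. Stack: []
LOAD_FAST_LOAD_FAST s,b → push -2,-9. Stack: [-2, -9]
COMPARE_OP bool(==) → -2 vs -9 = False. Stack: [False]
POP_JUMP_IF_FALSE → pop False; jump. Stack: []
LOAD_FAST c → push -12. Stack: [-12]
LOAD_CONST → push 5. Stack: [-12, 5]
BINARY_OP & → -12 & 5 = 4. Stack: [4]
STORE_FAST r → r=4. Stack: []
LOAD_FAST s → push -2. Stack: [-2]
LOAD_CONST → push 1. Stack: [-2, 1]
BINARY_OP + → -2 + 1 = -1. Stack: [-1]
STORE_FAST n → n=-1. Stack: []
LOAD_FAST_LOAD_FAST s,b → push -2,-9. Stack: [-2, -9]
BINARY_OP % → -2 % -9 = -2. Stack: [-2]
STORE_FAST u → u=-2. Stack: []
LOAD_FAST u → push -2. Stack: [-2]
RETURN_VALUE → return -2.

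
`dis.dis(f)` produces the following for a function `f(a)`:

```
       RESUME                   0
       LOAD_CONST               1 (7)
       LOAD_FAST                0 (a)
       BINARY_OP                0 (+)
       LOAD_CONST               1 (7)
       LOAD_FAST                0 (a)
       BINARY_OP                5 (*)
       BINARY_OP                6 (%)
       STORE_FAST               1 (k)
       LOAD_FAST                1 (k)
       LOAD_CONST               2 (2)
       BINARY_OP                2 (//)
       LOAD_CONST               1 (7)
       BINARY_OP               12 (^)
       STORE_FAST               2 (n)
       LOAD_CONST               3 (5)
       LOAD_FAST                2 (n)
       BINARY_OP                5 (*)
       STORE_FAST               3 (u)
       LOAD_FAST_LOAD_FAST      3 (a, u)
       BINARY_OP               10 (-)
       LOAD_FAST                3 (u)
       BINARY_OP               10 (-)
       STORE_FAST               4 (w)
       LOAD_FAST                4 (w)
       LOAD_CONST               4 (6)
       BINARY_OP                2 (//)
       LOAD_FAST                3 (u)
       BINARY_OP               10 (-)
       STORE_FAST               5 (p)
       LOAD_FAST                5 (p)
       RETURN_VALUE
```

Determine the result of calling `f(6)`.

LOAD_CONST → push 7. Stack: [7]
LOAD_FAST a → push 6. Stack: [7, 6]
BINARY_OP + → 7 + 6 = 13. Stack: [13]
LOAD_CONST → push 7. Stack: [13, 7]
LOAD_FAST a → push 6. Stack: [13, 7, 6]
BINARY_OP * → 7 * 6 = 42. Stack: [13, 42]
BINARY_OP % → 13 % 42 = 13. Stack: [13]
STORE_FAST k → k=13. Stack: []
LOAD_FAST k → push 13. Stack: [13]
LOAD_CONST → push 2. Stack: [13, 2]
BINARY_OP // → 13 // 2 = 6. Stack: [6]
LOAD_CONST → push 7. Stack: [6, 7]
BINARY_OP ^ → 6 ^ 7 = 1. Stack: [1]
STORE_FAST n → n=1. Stack: []
LOAD_CONST → push 5. Stack: [5]
LOAD_FAST n → push 1. Stack: [5, 1]
BINARY_OP * → 5 * 1 = 5. Stack: [5]
STORE_FAST u → u=5. Stack: []
LOAD_FAST_LOAD_FAST a,u → push 6,5. Stack: [6, 5]
BINARY_OP - → 6 - 5 = 1. Stack: [1]
LOAD_FAST u → push 5. Stack: [1, 5]
BINARY_OP - → 1 - 5 = -4. Stack: [-4]
STORE_FAST w → w=-4. Stack: []
LOAD_FAST w → push -4. Stack: [-4]
LOAD_CONST → push 6. Stack: [-4, 6]
BINARY_OP // → -4 // 6 = -1. Stack: [-1]
LOAD_FAST u → push 5. Stack: [-1, 5]
BINARY_OP - → -1 - 5 = -6. Stack: [-6]
STORE_FAST p → p=-6. Stack: []
LOAD_FAST p → push -6. Stack: [-6]
RETURN_VALUE → return -6.

-6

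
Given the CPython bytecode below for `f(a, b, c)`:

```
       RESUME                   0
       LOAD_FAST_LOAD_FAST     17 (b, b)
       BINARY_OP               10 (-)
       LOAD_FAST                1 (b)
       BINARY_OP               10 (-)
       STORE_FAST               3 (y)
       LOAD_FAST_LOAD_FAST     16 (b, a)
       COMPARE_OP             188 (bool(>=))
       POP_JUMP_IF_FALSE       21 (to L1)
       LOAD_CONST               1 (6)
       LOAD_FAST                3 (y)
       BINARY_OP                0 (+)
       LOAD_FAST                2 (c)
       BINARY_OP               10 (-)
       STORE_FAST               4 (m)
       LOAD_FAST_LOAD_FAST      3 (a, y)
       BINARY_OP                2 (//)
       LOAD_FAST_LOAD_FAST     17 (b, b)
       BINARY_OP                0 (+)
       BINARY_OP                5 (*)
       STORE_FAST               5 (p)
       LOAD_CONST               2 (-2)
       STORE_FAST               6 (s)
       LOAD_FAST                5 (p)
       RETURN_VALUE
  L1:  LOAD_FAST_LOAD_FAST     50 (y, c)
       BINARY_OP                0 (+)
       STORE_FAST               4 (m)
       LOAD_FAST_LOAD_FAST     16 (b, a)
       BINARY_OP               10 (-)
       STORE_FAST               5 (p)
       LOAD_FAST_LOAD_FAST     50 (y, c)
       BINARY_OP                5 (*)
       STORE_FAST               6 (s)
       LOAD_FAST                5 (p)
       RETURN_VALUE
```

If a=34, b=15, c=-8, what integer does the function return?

-19

LOAD_FAST_LOAD_FAST b,b → push 15,15. Stack: [15, 15]
BINARY_OP - → 15 - 15 = 0. Stack: [0]
LOAD_FAST b → push 15. Stack: [0, 15]
BINARY_OP - → 0 - 15 = -15. Stack: [-15]
STORE_FAST y → y=-15. Stack: []
LOAD_FAST_LOAD_FAST b,a → push 15,34. Stack: [15, 34]
COMPARE_OP bool(>=) → 15 vs 34 = False. Stack: [False]
POP_JUMP_IF_FALSE → pop False; jump. Stack: []
LOAD_FAST_LOAD_FAST y,c → push -15,-8. Stack: [-15, -8]
BINARY_OP + → -15 + -8 = -23. Stack: [-23]
STORE_FAST m → m=-23. Stack: []
LOAD_FAST_LOAD_FAST b,a → push 15,34. Stack: [15, 34]
BINARY_OP - → 15 - 34 = -19. Stack: [-19]
STORE_FAST p → p=-19. Stack: []
LOAD_FAST_LOAD_FAST y,c → push -15,-8. Stack: [-15, -8]
BINARY_OP * → -15 * -8 = 120. Stack: [120]
STORE_FAST s → s=120. Stack: []
LOAD_FAST p → push -19. Stack: [-19]
RETURN_VALUE → return -19.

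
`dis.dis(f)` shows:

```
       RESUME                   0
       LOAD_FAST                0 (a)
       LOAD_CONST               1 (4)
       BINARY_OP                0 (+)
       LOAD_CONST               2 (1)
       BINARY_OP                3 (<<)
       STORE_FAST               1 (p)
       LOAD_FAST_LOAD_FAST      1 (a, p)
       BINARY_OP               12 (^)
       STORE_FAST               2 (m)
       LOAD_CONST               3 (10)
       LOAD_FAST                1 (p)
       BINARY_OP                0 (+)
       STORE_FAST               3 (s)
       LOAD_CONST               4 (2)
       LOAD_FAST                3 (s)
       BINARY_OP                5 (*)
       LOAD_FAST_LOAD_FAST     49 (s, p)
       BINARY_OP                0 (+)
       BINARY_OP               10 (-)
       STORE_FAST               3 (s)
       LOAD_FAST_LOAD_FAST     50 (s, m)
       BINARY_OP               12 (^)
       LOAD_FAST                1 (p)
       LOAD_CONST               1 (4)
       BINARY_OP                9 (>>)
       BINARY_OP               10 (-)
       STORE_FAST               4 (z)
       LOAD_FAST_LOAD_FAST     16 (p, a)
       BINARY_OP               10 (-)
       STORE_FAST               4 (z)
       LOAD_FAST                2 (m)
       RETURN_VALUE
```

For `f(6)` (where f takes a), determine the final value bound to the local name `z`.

LOAD_FAST a → push 6. Stack: [6]
LOAD_CONST → push 4. Stack: [6, 4]
BINARY_OP + → 6 + 4 = 10. Stack: [10]
LOAD_CONST → push 1. Stack: [10, 1]
BINARY_OP << → 10 << 1 = 20. Stack: [20]
STORE_FAST p → p=20. Stack: []
LOAD_FAST_LOAD_FAST a,p → push 6,20. Stack: [6, 20]
BINARY_OP ^ → 6 ^ 20 = 18. Stack: [18]
STORE_FAST m → m=18. Stack: []
LOAD_CONST → push 10. Stack: [10]
LOAD_FAST p → push 20. Stack: [10, 20]
BINARY_OP + → 10 + 20 = 30. Stack: [30]
STORE_FAST s → s=30. Stack: []
LOAD_CONST → push 2. Stack: [2]
LOAD_FAST s → push 30. Stack: [2, 30]
BINARY_OP * → 2 * 30 = 60. Stack: [60]
LOAD_FAST_LOAD_FAST s,p → push 30,20. Stack: [60, 30, 20]
BINARY_OP + → 30 + 20 = 50. Stack: [60, 50]
BINARY_OP - → 60 - 50 = 10. Stack: [10]
STORE_FAST s → s=10. Stack: []
LOAD_FAST_LOAD_FAST s,m → push 10,18. Stack: [10, 18]
BINARY_OP ^ → 10 ^ 18 = 24. Stack: [24]
LOAD_FAST p → push 20. Stack: [24, 20]
LOAD_CONST → push 4. Stack: [24, 20, 4]
BINARY_OP >> → 20 >> 4 = 1. Stack: [24, 1]
BINARY_OP - → 24 - 1 = 23. Stack: [23]
STORE_FAST z → z=23. Stack: []
LOAD_FAST_LOAD_FAST p,a → push 20,6. Stack: [20, 6]
BINARY_OP - → 20 - 6 = 14. Stack: [14]
STORE_FAST z → z=14. Stack: []
LOAD_FAST m → push 18. Stack: [18]
RETURN_VALUE → return 18.

14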